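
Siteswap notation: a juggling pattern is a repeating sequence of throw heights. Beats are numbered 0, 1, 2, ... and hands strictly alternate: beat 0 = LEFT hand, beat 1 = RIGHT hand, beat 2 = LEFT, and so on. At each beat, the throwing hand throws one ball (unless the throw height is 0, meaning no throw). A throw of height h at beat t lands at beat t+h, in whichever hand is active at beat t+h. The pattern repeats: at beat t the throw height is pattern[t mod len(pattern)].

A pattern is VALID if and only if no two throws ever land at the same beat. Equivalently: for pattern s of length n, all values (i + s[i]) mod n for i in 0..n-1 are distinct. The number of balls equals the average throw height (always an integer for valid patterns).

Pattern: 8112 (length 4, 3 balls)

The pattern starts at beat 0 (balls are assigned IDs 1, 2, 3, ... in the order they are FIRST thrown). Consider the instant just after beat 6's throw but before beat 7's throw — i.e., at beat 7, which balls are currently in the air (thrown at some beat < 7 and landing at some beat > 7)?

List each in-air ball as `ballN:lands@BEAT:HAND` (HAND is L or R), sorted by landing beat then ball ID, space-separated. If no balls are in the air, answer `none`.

Answer: ball1:lands@8:L ball3:lands@12:L

Derivation:
Beat 0 (L): throw ball1 h=8 -> lands@8:L; in-air after throw: [b1@8:L]
Beat 1 (R): throw ball2 h=1 -> lands@2:L; in-air after throw: [b2@2:L b1@8:L]
Beat 2 (L): throw ball2 h=1 -> lands@3:R; in-air after throw: [b2@3:R b1@8:L]
Beat 3 (R): throw ball2 h=2 -> lands@5:R; in-air after throw: [b2@5:R b1@8:L]
Beat 4 (L): throw ball3 h=8 -> lands@12:L; in-air after throw: [b2@5:R b1@8:L b3@12:L]
Beat 5 (R): throw ball2 h=1 -> lands@6:L; in-air after throw: [b2@6:L b1@8:L b3@12:L]
Beat 6 (L): throw ball2 h=1 -> lands@7:R; in-air after throw: [b2@7:R b1@8:L b3@12:L]
Beat 7 (R): throw ball2 h=2 -> lands@9:R; in-air after throw: [b1@8:L b2@9:R b3@12:L]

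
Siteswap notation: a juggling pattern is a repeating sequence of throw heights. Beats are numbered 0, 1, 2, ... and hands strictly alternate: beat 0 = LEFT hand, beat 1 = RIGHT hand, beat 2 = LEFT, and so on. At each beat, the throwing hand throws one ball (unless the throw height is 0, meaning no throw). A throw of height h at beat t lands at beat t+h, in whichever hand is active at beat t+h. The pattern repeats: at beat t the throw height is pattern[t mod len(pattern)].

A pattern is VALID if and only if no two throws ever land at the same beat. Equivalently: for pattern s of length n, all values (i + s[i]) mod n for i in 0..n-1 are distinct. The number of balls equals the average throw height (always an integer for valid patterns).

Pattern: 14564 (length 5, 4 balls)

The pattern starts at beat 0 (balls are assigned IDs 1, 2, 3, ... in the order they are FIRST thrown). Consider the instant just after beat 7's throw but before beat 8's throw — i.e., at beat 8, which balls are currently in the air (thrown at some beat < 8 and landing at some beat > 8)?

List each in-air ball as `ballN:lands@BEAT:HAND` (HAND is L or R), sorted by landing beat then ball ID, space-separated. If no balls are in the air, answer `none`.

Beat 0 (L): throw ball1 h=1 -> lands@1:R; in-air after throw: [b1@1:R]
Beat 1 (R): throw ball1 h=4 -> lands@5:R; in-air after throw: [b1@5:R]
Beat 2 (L): throw ball2 h=5 -> lands@7:R; in-air after throw: [b1@5:R b2@7:R]
Beat 3 (R): throw ball3 h=6 -> lands@9:R; in-air after throw: [b1@5:R b2@7:R b3@9:R]
Beat 4 (L): throw ball4 h=4 -> lands@8:L; in-air after throw: [b1@5:R b2@7:R b4@8:L b3@9:R]
Beat 5 (R): throw ball1 h=1 -> lands@6:L; in-air after throw: [b1@6:L b2@7:R b4@8:L b3@9:R]
Beat 6 (L): throw ball1 h=4 -> lands@10:L; in-air after throw: [b2@7:R b4@8:L b3@9:R b1@10:L]
Beat 7 (R): throw ball2 h=5 -> lands@12:L; in-air after throw: [b4@8:L b3@9:R b1@10:L b2@12:L]
Beat 8 (L): throw ball4 h=6 -> lands@14:L; in-air after throw: [b3@9:R b1@10:L b2@12:L b4@14:L]

Answer: ball3:lands@9:R ball1:lands@10:L ball2:lands@12:L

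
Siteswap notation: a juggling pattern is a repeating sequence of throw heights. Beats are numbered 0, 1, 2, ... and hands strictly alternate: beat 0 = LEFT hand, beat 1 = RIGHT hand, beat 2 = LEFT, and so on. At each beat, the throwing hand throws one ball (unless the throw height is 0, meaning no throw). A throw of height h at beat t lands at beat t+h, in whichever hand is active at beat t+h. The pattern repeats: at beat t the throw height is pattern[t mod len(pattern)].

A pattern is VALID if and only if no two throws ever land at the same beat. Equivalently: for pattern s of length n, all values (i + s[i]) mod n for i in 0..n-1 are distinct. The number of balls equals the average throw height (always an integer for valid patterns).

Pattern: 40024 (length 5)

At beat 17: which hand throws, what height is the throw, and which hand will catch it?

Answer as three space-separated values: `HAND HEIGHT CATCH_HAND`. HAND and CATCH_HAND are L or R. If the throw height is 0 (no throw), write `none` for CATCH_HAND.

Answer: R 0 none

Derivation:
Beat 17: 17 mod 2 = 1, so hand = R
Throw height = pattern[17 mod 5] = pattern[2] = 0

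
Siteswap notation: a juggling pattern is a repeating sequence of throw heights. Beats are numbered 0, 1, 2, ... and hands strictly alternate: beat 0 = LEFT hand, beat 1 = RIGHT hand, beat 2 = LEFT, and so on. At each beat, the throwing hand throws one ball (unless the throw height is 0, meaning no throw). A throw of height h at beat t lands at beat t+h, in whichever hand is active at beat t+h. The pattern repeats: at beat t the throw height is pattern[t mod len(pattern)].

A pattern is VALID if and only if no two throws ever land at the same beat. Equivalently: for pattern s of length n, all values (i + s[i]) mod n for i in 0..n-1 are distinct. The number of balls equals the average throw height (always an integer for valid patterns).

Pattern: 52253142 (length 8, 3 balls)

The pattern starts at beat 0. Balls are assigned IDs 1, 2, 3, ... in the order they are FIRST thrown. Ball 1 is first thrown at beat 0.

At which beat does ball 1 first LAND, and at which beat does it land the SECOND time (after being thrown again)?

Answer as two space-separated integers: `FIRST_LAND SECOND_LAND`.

Beat 0 (L): throw ball1 h=5 -> lands@5:R; in-air after throw: [b1@5:R]
Beat 1 (R): throw ball2 h=2 -> lands@3:R; in-air after throw: [b2@3:R b1@5:R]
Beat 2 (L): throw ball3 h=2 -> lands@4:L; in-air after throw: [b2@3:R b3@4:L b1@5:R]
Beat 3 (R): throw ball2 h=5 -> lands@8:L; in-air after throw: [b3@4:L b1@5:R b2@8:L]
Beat 4 (L): throw ball3 h=3 -> lands@7:R; in-air after throw: [b1@5:R b3@7:R b2@8:L]
Beat 5 (R): throw ball1 h=1 -> lands@6:L; in-air after throw: [b1@6:L b3@7:R b2@8:L]
Beat 6 (L): throw ball1 h=4 -> lands@10:L; in-air after throw: [b3@7:R b2@8:L b1@10:L]
Ball 1: thrown@0 h=5 -> first land @5; rethrown@5 h=1 -> second land @6

Answer: 5 6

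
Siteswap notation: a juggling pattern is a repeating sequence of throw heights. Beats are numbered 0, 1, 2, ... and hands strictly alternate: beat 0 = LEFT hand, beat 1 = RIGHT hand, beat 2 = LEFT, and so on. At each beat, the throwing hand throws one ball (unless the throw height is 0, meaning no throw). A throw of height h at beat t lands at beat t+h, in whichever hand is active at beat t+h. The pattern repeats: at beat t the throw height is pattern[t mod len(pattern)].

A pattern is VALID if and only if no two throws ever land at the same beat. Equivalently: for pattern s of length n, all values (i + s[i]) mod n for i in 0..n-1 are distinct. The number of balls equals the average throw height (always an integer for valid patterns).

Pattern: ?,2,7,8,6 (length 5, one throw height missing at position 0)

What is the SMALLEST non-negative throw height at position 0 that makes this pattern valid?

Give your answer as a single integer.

i=0: s[i]=? (unknown)
i=1: (1 + 2) mod 5 = 3
i=2: (2 + 7) mod 5 = 4
i=3: (3 + 8) mod 5 = 1
i=4: (4 + 6) mod 5 = 0
Known residues: [0, 1, 3, 4]; need a permutation of 0..4, so missing residue r = 2
Need (0 + s) mod 5 = 2; smallest s = (2 - 0) mod 5 = 2

Answer: 2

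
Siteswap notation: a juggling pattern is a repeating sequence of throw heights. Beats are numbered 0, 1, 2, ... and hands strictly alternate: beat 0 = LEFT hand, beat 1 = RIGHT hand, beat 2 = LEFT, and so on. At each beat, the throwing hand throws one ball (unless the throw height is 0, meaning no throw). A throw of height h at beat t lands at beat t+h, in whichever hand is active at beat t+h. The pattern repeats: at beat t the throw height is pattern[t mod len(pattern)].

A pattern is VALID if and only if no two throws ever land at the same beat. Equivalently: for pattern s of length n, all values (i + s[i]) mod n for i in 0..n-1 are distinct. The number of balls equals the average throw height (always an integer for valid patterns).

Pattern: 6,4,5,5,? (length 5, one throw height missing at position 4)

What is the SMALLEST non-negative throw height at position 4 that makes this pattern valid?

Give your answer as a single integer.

i=0: (0 + 6) mod 5 = 1
i=1: (1 + 4) mod 5 = 0
i=2: (2 + 5) mod 5 = 2
i=3: (3 + 5) mod 5 = 3
i=4: s[i]=? (unknown)
Known residues: [0, 1, 2, 3]; need a permutation of 0..4, so missing residue r = 4
Need (4 + s) mod 5 = 4; smallest s = (4 - 4) mod 5 = 0

Answer: 0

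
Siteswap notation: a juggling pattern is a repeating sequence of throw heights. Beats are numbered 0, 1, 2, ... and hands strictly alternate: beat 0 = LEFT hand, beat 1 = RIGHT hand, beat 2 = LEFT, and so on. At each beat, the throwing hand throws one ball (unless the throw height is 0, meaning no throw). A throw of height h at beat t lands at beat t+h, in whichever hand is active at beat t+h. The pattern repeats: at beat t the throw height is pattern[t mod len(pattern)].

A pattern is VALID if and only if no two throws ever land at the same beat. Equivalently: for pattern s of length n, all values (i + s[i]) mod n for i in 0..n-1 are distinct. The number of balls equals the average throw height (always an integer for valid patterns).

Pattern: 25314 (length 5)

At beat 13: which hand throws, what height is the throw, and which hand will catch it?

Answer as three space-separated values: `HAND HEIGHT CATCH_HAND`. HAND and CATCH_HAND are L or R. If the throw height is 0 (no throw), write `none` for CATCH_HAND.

Answer: R 1 L

Derivation:
Beat 13: 13 mod 2 = 1, so hand = R
Throw height = pattern[13 mod 5] = pattern[3] = 1
Lands at beat 13+1=14, 14 mod 2 = 0, so catch hand = L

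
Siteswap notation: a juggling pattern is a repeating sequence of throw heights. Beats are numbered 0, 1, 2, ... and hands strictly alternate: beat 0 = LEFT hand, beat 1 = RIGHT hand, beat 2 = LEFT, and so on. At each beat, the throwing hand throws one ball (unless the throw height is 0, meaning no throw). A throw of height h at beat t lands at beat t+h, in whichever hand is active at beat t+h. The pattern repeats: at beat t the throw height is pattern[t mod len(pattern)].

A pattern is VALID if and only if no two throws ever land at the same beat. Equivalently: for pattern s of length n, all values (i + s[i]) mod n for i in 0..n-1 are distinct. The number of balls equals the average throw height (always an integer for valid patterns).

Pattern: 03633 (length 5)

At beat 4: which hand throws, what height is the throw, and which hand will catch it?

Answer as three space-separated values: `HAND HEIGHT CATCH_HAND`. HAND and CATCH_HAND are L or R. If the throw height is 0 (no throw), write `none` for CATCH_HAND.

Beat 4: 4 mod 2 = 0, so hand = L
Throw height = pattern[4 mod 5] = pattern[4] = 3
Lands at beat 4+3=7, 7 mod 2 = 1, so catch hand = R

Answer: L 3 R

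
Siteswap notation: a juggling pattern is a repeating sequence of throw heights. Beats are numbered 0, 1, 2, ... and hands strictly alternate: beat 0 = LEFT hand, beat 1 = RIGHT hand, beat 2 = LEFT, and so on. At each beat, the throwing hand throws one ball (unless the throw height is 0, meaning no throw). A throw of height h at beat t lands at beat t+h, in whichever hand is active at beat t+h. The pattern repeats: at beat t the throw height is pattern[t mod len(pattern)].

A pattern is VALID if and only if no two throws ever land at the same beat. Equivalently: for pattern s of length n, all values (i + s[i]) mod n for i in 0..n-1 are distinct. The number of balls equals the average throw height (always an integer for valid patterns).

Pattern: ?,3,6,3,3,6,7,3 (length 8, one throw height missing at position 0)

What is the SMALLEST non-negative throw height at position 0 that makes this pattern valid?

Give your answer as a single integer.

Answer: 1

Derivation:
i=0: s[i]=? (unknown)
i=1: (1 + 3) mod 8 = 4
i=2: (2 + 6) mod 8 = 0
i=3: (3 + 3) mod 8 = 6
i=4: (4 + 3) mod 8 = 7
i=5: (5 + 6) mod 8 = 3
i=6: (6 + 7) mod 8 = 5
i=7: (7 + 3) mod 8 = 2
Known residues: [0, 2, 3, 4, 5, 6, 7]; need a permutation of 0..7, so missing residue r = 1
Need (0 + s) mod 8 = 1; smallest s = (1 - 0) mod 8 = 1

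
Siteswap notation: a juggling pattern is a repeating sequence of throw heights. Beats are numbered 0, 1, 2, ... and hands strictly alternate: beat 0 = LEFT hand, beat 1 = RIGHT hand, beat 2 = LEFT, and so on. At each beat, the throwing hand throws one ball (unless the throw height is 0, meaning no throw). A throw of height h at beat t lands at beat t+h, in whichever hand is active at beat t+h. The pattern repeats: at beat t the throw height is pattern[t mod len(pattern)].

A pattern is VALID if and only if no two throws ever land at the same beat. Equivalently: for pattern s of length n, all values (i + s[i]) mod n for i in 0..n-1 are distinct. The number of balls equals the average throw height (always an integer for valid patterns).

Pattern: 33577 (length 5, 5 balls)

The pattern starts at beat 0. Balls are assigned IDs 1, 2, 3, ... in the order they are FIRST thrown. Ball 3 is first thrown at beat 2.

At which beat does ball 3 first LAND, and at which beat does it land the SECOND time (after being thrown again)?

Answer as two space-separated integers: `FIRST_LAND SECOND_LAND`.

Answer: 7 12

Derivation:
Beat 0 (L): throw ball1 h=3 -> lands@3:R; in-air after throw: [b1@3:R]
Beat 1 (R): throw ball2 h=3 -> lands@4:L; in-air after throw: [b1@3:R b2@4:L]
Beat 2 (L): throw ball3 h=5 -> lands@7:R; in-air after throw: [b1@3:R b2@4:L b3@7:R]
Beat 3 (R): throw ball1 h=7 -> lands@10:L; in-air after throw: [b2@4:L b3@7:R b1@10:L]
Beat 4 (L): throw ball2 h=7 -> lands@11:R; in-air after throw: [b3@7:R b1@10:L b2@11:R]
Beat 5 (R): throw ball4 h=3 -> lands@8:L; in-air after throw: [b3@7:R b4@8:L b1@10:L b2@11:R]
Beat 6 (L): throw ball5 h=3 -> lands@9:R; in-air after throw: [b3@7:R b4@8:L b5@9:R b1@10:L b2@11:R]
Beat 7 (R): throw ball3 h=5 -> lands@12:L; in-air after throw: [b4@8:L b5@9:R b1@10:L b2@11:R b3@12:L]
Beat 8 (L): throw ball4 h=7 -> lands@15:R; in-air after throw: [b5@9:R b1@10:L b2@11:R b3@12:L b4@15:R]
Beat 9 (R): throw ball5 h=7 -> lands@16:L; in-air after throw: [b1@10:L b2@11:R b3@12:L b4@15:R b5@16:L]
Beat 10 (L): throw ball1 h=3 -> lands@13:R; in-air after throw: [b2@11:R b3@12:L b1@13:R b4@15:R b5@16:L]
Beat 11 (R): throw ball2 h=3 -> lands@14:L; in-air after throw: [b3@12:L b1@13:R b2@14:L b4@15:R b5@16:L]
Beat 12 (L): throw ball3 h=5 -> lands@17:R; in-air after throw: [b1@13:R b2@14:L b4@15:R b5@16:L b3@17:R]
Ball 3: thrown@2 h=5 -> first land @7; rethrown@7 h=5 -> second land @12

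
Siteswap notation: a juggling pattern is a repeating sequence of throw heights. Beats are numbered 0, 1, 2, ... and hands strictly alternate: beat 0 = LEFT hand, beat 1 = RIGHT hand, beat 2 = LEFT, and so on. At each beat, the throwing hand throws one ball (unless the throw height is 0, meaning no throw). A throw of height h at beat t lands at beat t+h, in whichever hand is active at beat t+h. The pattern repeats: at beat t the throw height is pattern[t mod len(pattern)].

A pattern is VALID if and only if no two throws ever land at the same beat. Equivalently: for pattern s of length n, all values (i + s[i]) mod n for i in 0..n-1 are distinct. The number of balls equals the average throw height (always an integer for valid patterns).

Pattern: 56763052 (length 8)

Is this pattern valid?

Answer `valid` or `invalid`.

i=0: (i + s[i]) mod n = (0 + 5) mod 8 = 5
i=1: (i + s[i]) mod n = (1 + 6) mod 8 = 7
i=2: (i + s[i]) mod n = (2 + 7) mod 8 = 1
i=3: (i + s[i]) mod n = (3 + 6) mod 8 = 1
i=4: (i + s[i]) mod n = (4 + 3) mod 8 = 7
i=5: (i + s[i]) mod n = (5 + 0) mod 8 = 5
i=6: (i + s[i]) mod n = (6 + 5) mod 8 = 3
i=7: (i + s[i]) mod n = (7 + 2) mod 8 = 1
Residues: [5, 7, 1, 1, 7, 5, 3, 1], distinct: False

Answer: invalid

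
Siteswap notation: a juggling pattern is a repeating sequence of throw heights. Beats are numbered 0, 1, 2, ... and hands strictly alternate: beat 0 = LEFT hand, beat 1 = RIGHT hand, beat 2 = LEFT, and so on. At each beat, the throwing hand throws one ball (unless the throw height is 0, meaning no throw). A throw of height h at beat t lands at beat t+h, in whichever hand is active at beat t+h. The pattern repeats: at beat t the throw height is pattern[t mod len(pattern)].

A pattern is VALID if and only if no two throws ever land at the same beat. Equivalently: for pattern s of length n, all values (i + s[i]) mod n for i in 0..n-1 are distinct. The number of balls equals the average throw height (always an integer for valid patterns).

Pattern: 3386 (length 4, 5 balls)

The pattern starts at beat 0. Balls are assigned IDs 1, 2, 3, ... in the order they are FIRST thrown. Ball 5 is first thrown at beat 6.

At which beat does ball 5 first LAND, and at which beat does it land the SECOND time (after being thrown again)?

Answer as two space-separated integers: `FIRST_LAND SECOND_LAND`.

Answer: 14 22

Derivation:
Beat 0 (L): throw ball1 h=3 -> lands@3:R; in-air after throw: [b1@3:R]
Beat 1 (R): throw ball2 h=3 -> lands@4:L; in-air after throw: [b1@3:R b2@4:L]
Beat 2 (L): throw ball3 h=8 -> lands@10:L; in-air after throw: [b1@3:R b2@4:L b3@10:L]
Beat 3 (R): throw ball1 h=6 -> lands@9:R; in-air after throw: [b2@4:L b1@9:R b3@10:L]
Beat 4 (L): throw ball2 h=3 -> lands@7:R; in-air after throw: [b2@7:R b1@9:R b3@10:L]
Beat 5 (R): throw ball4 h=3 -> lands@8:L; in-air after throw: [b2@7:R b4@8:L b1@9:R b3@10:L]
Beat 6 (L): throw ball5 h=8 -> lands@14:L; in-air after throw: [b2@7:R b4@8:L b1@9:R b3@10:L b5@14:L]
Beat 7 (R): throw ball2 h=6 -> lands@13:R; in-air after throw: [b4@8:L b1@9:R b3@10:L b2@13:R b5@14:L]
Beat 8 (L): throw ball4 h=3 -> lands@11:R; in-air after throw: [b1@9:R b3@10:L b4@11:R b2@13:R b5@14:L]
Beat 9 (R): throw ball1 h=3 -> lands@12:L; in-air after throw: [b3@10:L b4@11:R b1@12:L b2@13:R b5@14:L]
Beat 10 (L): throw ball3 h=8 -> lands@18:L; in-air after throw: [b4@11:R b1@12:L b2@13:R b5@14:L b3@18:L]
Beat 11 (R): throw ball4 h=6 -> lands@17:R; in-air after throw: [b1@12:L b2@13:R b5@14:L b4@17:R b3@18:L]
Beat 12 (L): throw ball1 h=3 -> lands@15:R; in-air after throw: [b2@13:R b5@14:L b1@15:R b4@17:R b3@18:L]
Beat 13 (R): throw ball2 h=3 -> lands@16:L; in-air after throw: [b5@14:L b1@15:R b2@16:L b4@17:R b3@18:L]
Beat 14 (L): throw ball5 h=8 -> lands@22:L; in-air after throw: [b1@15:R b2@16:L b4@17:R b3@18:L b5@22:L]
Beat 15 (R): throw ball1 h=6 -> lands@21:R; in-air after throw: [b2@16:L b4@17:R b3@18:L b1@21:R b5@22:L]
Beat 16 (L): throw ball2 h=3 -> lands@19:R; in-air after throw: [b4@17:R b3@18:L b2@19:R b1@21:R b5@22:L]
Beat 17 (R): throw ball4 h=3 -> lands@20:L; in-air after throw: [b3@18:L b2@19:R b4@20:L b1@21:R b5@22:L]
Beat 18 (L): throw ball3 h=8 -> lands@26:L; in-air after throw: [b2@19:R b4@20:L b1@21:R b5@22:L b3@26:L]
Beat 19 (R): throw ball2 h=6 -> lands@25:R; in-air after throw: [b4@20:L b1@21:R b5@22:L b2@25:R b3@26:L]
Beat 20 (L): throw ball4 h=3 -> lands@23:R; in-air after throw: [b1@21:R b5@22:L b4@23:R b2@25:R b3@26:L]
Beat 21 (R): throw ball1 h=3 -> lands@24:L; in-air after throw: [b5@22:L b4@23:R b1@24:L b2@25:R b3@26:L]
Beat 22 (L): throw ball5 h=8 -> lands@30:L; in-air after throw: [b4@23:R b1@24:L b2@25:R b3@26:L b5@30:L]
Ball 5: thrown@6 h=8 -> first land @14; rethrown@14 h=8 -> second land @22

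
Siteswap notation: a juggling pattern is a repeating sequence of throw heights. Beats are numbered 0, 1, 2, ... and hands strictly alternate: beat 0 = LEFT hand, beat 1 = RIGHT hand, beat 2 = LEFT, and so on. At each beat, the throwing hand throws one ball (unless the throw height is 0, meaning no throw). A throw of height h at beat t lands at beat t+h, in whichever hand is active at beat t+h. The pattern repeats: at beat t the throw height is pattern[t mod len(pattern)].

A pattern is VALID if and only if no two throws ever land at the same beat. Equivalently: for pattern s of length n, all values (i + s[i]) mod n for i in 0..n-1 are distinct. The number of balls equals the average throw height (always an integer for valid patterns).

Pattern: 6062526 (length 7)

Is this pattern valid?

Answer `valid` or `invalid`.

i=0: (i + s[i]) mod n = (0 + 6) mod 7 = 6
i=1: (i + s[i]) mod n = (1 + 0) mod 7 = 1
i=2: (i + s[i]) mod n = (2 + 6) mod 7 = 1
i=3: (i + s[i]) mod n = (3 + 2) mod 7 = 5
i=4: (i + s[i]) mod n = (4 + 5) mod 7 = 2
i=5: (i + s[i]) mod n = (5 + 2) mod 7 = 0
i=6: (i + s[i]) mod n = (6 + 6) mod 7 = 5
Residues: [6, 1, 1, 5, 2, 0, 5], distinct: False

Answer: invalid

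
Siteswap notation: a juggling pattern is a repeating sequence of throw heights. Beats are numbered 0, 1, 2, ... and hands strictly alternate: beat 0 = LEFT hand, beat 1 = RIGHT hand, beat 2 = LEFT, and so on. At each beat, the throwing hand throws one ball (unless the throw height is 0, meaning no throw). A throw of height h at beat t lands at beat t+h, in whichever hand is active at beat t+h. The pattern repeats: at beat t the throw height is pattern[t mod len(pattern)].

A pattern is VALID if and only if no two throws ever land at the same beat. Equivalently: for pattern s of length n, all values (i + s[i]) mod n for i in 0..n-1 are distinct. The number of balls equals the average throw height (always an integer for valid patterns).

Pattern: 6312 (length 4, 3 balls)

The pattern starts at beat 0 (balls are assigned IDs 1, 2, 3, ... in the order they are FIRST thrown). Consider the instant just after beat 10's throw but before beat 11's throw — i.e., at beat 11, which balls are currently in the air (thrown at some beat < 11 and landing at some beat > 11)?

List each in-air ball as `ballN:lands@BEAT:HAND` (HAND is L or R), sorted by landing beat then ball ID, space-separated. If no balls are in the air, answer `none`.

Answer: ball1:lands@12:L ball3:lands@14:L

Derivation:
Beat 0 (L): throw ball1 h=6 -> lands@6:L; in-air after throw: [b1@6:L]
Beat 1 (R): throw ball2 h=3 -> lands@4:L; in-air after throw: [b2@4:L b1@6:L]
Beat 2 (L): throw ball3 h=1 -> lands@3:R; in-air after throw: [b3@3:R b2@4:L b1@6:L]
Beat 3 (R): throw ball3 h=2 -> lands@5:R; in-air after throw: [b2@4:L b3@5:R b1@6:L]
Beat 4 (L): throw ball2 h=6 -> lands@10:L; in-air after throw: [b3@5:R b1@6:L b2@10:L]
Beat 5 (R): throw ball3 h=3 -> lands@8:L; in-air after throw: [b1@6:L b3@8:L b2@10:L]
Beat 6 (L): throw ball1 h=1 -> lands@7:R; in-air after throw: [b1@7:R b3@8:L b2@10:L]
Beat 7 (R): throw ball1 h=2 -> lands@9:R; in-air after throw: [b3@8:L b1@9:R b2@10:L]
Beat 8 (L): throw ball3 h=6 -> lands@14:L; in-air after throw: [b1@9:R b2@10:L b3@14:L]
Beat 9 (R): throw ball1 h=3 -> lands@12:L; in-air after throw: [b2@10:L b1@12:L b3@14:L]
Beat 10 (L): throw ball2 h=1 -> lands@11:R; in-air after throw: [b2@11:R b1@12:L b3@14:L]
Beat 11 (R): throw ball2 h=2 -> lands@13:R; in-air after throw: [b1@12:L b2@13:R b3@14:L]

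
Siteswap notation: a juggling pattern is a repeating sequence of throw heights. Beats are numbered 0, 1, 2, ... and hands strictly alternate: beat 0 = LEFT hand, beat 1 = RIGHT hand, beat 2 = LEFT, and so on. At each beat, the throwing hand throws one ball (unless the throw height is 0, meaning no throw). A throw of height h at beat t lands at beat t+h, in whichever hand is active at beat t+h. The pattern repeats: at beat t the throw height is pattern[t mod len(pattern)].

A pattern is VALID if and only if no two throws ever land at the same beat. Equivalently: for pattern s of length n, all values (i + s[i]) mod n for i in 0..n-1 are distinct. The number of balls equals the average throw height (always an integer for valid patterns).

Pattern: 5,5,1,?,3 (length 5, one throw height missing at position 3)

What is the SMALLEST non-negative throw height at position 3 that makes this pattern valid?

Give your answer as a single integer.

i=0: (0 + 5) mod 5 = 0
i=1: (1 + 5) mod 5 = 1
i=2: (2 + 1) mod 5 = 3
i=3: s[i]=? (unknown)
i=4: (4 + 3) mod 5 = 2
Known residues: [0, 1, 2, 3]; need a permutation of 0..4, so missing residue r = 4
Need (3 + s) mod 5 = 4; smallest s = (4 - 3) mod 5 = 1

Answer: 1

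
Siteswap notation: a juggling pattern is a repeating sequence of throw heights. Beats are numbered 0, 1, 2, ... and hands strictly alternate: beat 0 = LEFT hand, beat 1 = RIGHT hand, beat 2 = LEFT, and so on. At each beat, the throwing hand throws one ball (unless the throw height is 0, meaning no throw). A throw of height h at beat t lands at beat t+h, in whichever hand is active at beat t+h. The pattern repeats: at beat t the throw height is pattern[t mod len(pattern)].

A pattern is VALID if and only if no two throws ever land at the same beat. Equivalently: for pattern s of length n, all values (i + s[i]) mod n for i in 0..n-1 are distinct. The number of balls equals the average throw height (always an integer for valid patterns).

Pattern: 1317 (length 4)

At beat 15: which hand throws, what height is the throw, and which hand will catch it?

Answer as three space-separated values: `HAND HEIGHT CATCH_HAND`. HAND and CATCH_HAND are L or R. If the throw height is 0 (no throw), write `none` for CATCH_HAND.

Beat 15: 15 mod 2 = 1, so hand = R
Throw height = pattern[15 mod 4] = pattern[3] = 7
Lands at beat 15+7=22, 22 mod 2 = 0, so catch hand = L

Answer: R 7 L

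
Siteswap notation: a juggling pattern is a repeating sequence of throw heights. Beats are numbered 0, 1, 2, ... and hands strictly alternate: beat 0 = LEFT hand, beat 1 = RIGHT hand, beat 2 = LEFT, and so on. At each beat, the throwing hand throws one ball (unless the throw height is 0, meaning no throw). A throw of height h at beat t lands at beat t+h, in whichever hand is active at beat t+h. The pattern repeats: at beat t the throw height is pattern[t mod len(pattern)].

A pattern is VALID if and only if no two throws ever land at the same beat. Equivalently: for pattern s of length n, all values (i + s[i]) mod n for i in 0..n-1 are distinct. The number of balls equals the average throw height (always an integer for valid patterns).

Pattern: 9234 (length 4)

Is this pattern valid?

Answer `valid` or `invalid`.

Answer: invalid

Derivation:
i=0: (i + s[i]) mod n = (0 + 9) mod 4 = 1
i=1: (i + s[i]) mod n = (1 + 2) mod 4 = 3
i=2: (i + s[i]) mod n = (2 + 3) mod 4 = 1
i=3: (i + s[i]) mod n = (3 + 4) mod 4 = 3
Residues: [1, 3, 1, 3], distinct: False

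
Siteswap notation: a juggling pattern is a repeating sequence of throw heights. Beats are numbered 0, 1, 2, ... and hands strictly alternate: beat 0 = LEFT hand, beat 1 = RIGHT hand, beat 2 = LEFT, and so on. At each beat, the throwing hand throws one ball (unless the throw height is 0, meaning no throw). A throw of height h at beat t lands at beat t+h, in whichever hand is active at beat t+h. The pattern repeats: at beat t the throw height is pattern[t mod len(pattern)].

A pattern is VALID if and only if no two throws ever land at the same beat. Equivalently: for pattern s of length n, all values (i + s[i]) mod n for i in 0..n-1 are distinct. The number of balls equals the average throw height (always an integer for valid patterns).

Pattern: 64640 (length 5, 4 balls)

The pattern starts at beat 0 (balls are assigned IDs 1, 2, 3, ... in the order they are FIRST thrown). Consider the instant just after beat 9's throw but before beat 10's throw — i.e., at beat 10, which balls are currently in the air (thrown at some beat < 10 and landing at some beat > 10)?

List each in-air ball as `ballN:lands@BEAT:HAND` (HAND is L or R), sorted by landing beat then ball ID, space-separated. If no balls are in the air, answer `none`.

Answer: ball2:lands@11:R ball3:lands@12:L ball4:lands@13:R

Derivation:
Beat 0 (L): throw ball1 h=6 -> lands@6:L; in-air after throw: [b1@6:L]
Beat 1 (R): throw ball2 h=4 -> lands@5:R; in-air after throw: [b2@5:R b1@6:L]
Beat 2 (L): throw ball3 h=6 -> lands@8:L; in-air after throw: [b2@5:R b1@6:L b3@8:L]
Beat 3 (R): throw ball4 h=4 -> lands@7:R; in-air after throw: [b2@5:R b1@6:L b4@7:R b3@8:L]
Beat 5 (R): throw ball2 h=6 -> lands@11:R; in-air after throw: [b1@6:L b4@7:R b3@8:L b2@11:R]
Beat 6 (L): throw ball1 h=4 -> lands@10:L; in-air after throw: [b4@7:R b3@8:L b1@10:L b2@11:R]
Beat 7 (R): throw ball4 h=6 -> lands@13:R; in-air after throw: [b3@8:L b1@10:L b2@11:R b4@13:R]
Beat 8 (L): throw ball3 h=4 -> lands@12:L; in-air after throw: [b1@10:L b2@11:R b3@12:L b4@13:R]
Beat 10 (L): throw ball1 h=6 -> lands@16:L; in-air after throw: [b2@11:R b3@12:L b4@13:R b1@16:L]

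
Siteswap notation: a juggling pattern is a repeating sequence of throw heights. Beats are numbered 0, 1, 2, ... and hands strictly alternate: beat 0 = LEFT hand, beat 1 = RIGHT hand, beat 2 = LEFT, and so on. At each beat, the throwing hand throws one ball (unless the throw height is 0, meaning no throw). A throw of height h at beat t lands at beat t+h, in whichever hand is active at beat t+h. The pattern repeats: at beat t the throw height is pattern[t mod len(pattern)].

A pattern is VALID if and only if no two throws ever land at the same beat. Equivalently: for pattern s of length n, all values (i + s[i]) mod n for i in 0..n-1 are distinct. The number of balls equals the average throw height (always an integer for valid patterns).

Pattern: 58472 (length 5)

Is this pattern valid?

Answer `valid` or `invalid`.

i=0: (i + s[i]) mod n = (0 + 5) mod 5 = 0
i=1: (i + s[i]) mod n = (1 + 8) mod 5 = 4
i=2: (i + s[i]) mod n = (2 + 4) mod 5 = 1
i=3: (i + s[i]) mod n = (3 + 7) mod 5 = 0
i=4: (i + s[i]) mod n = (4 + 2) mod 5 = 1
Residues: [0, 4, 1, 0, 1], distinct: False

Answer: invalid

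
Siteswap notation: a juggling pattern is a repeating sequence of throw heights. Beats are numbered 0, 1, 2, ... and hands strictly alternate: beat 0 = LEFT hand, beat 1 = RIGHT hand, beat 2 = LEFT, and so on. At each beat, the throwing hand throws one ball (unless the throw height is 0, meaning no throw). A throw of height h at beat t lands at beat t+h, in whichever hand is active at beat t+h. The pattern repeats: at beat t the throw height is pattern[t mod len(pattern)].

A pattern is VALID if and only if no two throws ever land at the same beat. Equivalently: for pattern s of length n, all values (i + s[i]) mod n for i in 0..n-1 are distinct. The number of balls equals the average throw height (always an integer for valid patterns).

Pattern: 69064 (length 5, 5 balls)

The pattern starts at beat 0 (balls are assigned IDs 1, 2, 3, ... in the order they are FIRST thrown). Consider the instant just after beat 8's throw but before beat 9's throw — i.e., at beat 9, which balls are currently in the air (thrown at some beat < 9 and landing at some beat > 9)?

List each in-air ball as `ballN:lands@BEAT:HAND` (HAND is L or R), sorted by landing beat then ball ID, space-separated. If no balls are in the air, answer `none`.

Answer: ball2:lands@10:L ball5:lands@11:R ball4:lands@14:L ball1:lands@15:R

Derivation:
Beat 0 (L): throw ball1 h=6 -> lands@6:L; in-air after throw: [b1@6:L]
Beat 1 (R): throw ball2 h=9 -> lands@10:L; in-air after throw: [b1@6:L b2@10:L]
Beat 3 (R): throw ball3 h=6 -> lands@9:R; in-air after throw: [b1@6:L b3@9:R b2@10:L]
Beat 4 (L): throw ball4 h=4 -> lands@8:L; in-air after throw: [b1@6:L b4@8:L b3@9:R b2@10:L]
Beat 5 (R): throw ball5 h=6 -> lands@11:R; in-air after throw: [b1@6:L b4@8:L b3@9:R b2@10:L b5@11:R]
Beat 6 (L): throw ball1 h=9 -> lands@15:R; in-air after throw: [b4@8:L b3@9:R b2@10:L b5@11:R b1@15:R]
Beat 8 (L): throw ball4 h=6 -> lands@14:L; in-air after throw: [b3@9:R b2@10:L b5@11:R b4@14:L b1@15:R]
Beat 9 (R): throw ball3 h=4 -> lands@13:R; in-air after throw: [b2@10:L b5@11:R b3@13:R b4@14:L b1@15:R]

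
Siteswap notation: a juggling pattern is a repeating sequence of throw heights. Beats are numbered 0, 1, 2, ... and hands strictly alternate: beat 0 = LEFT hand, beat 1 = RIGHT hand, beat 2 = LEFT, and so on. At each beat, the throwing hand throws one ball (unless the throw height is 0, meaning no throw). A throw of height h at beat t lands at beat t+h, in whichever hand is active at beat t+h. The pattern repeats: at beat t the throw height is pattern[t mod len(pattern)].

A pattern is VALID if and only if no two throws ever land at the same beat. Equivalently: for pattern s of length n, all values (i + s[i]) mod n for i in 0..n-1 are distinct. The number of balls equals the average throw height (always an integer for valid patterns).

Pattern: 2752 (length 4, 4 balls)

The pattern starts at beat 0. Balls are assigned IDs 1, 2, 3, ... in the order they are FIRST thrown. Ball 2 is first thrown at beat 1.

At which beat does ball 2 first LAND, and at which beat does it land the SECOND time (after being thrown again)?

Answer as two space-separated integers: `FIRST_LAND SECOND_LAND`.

Beat 0 (L): throw ball1 h=2 -> lands@2:L; in-air after throw: [b1@2:L]
Beat 1 (R): throw ball2 h=7 -> lands@8:L; in-air after throw: [b1@2:L b2@8:L]
Beat 2 (L): throw ball1 h=5 -> lands@7:R; in-air after throw: [b1@7:R b2@8:L]
Beat 3 (R): throw ball3 h=2 -> lands@5:R; in-air after throw: [b3@5:R b1@7:R b2@8:L]
Beat 4 (L): throw ball4 h=2 -> lands@6:L; in-air after throw: [b3@5:R b4@6:L b1@7:R b2@8:L]
Beat 5 (R): throw ball3 h=7 -> lands@12:L; in-air after throw: [b4@6:L b1@7:R b2@8:L b3@12:L]
Beat 6 (L): throw ball4 h=5 -> lands@11:R; in-air after throw: [b1@7:R b2@8:L b4@11:R b3@12:L]
Beat 7 (R): throw ball1 h=2 -> lands@9:R; in-air after throw: [b2@8:L b1@9:R b4@11:R b3@12:L]
Beat 8 (L): throw ball2 h=2 -> lands@10:L; in-air after throw: [b1@9:R b2@10:L b4@11:R b3@12:L]
Beat 9 (R): throw ball1 h=7 -> lands@16:L; in-air after throw: [b2@10:L b4@11:R b3@12:L b1@16:L]
Beat 10 (L): throw ball2 h=5 -> lands@15:R; in-air after throw: [b4@11:R b3@12:L b2@15:R b1@16:L]
Ball 2: thrown@1 h=7 -> first land @8; rethrown@8 h=2 -> second land @10

Answer: 8 10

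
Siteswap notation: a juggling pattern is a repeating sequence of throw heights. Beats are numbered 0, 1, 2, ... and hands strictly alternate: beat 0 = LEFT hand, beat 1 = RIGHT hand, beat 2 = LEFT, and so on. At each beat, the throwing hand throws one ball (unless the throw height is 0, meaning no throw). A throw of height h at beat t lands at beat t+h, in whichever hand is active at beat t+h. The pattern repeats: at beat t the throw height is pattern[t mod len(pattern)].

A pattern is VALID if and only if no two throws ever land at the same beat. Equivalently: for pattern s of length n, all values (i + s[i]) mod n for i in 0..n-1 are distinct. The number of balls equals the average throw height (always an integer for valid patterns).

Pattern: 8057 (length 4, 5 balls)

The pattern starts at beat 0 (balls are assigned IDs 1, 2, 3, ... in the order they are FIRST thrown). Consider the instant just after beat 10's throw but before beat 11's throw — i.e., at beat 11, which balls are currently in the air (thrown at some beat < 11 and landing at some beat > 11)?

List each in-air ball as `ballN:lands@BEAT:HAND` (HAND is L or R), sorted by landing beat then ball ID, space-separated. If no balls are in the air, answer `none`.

Answer: ball4:lands@12:L ball2:lands@14:L ball3:lands@15:R ball1:lands@16:L

Derivation:
Beat 0 (L): throw ball1 h=8 -> lands@8:L; in-air after throw: [b1@8:L]
Beat 2 (L): throw ball2 h=5 -> lands@7:R; in-air after throw: [b2@7:R b1@8:L]
Beat 3 (R): throw ball3 h=7 -> lands@10:L; in-air after throw: [b2@7:R b1@8:L b3@10:L]
Beat 4 (L): throw ball4 h=8 -> lands@12:L; in-air after throw: [b2@7:R b1@8:L b3@10:L b4@12:L]
Beat 6 (L): throw ball5 h=5 -> lands@11:R; in-air after throw: [b2@7:R b1@8:L b3@10:L b5@11:R b4@12:L]
Beat 7 (R): throw ball2 h=7 -> lands@14:L; in-air after throw: [b1@8:L b3@10:L b5@11:R b4@12:L b2@14:L]
Beat 8 (L): throw ball1 h=8 -> lands@16:L; in-air after throw: [b3@10:L b5@11:R b4@12:L b2@14:L b1@16:L]
Beat 10 (L): throw ball3 h=5 -> lands@15:R; in-air after throw: [b5@11:R b4@12:L b2@14:L b3@15:R b1@16:L]
Beat 11 (R): throw ball5 h=7 -> lands@18:L; in-air after throw: [b4@12:L b2@14:L b3@15:R b1@16:L b5@18:L]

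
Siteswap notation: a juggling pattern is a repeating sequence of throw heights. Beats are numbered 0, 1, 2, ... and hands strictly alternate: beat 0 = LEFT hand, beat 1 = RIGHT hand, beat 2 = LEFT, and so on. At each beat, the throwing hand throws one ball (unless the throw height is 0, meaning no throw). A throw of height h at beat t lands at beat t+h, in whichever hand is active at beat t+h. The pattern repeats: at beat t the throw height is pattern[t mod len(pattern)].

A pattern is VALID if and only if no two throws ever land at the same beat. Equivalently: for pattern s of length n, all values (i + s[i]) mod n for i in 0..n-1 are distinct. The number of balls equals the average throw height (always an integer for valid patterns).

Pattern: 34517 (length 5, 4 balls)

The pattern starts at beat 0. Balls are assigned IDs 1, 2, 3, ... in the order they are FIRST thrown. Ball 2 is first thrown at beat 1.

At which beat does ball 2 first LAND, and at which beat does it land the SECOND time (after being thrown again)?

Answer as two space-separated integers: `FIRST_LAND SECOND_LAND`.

Beat 0 (L): throw ball1 h=3 -> lands@3:R; in-air after throw: [b1@3:R]
Beat 1 (R): throw ball2 h=4 -> lands@5:R; in-air after throw: [b1@3:R b2@5:R]
Beat 2 (L): throw ball3 h=5 -> lands@7:R; in-air after throw: [b1@3:R b2@5:R b3@7:R]
Beat 3 (R): throw ball1 h=1 -> lands@4:L; in-air after throw: [b1@4:L b2@5:R b3@7:R]
Beat 4 (L): throw ball1 h=7 -> lands@11:R; in-air after throw: [b2@5:R b3@7:R b1@11:R]
Beat 5 (R): throw ball2 h=3 -> lands@8:L; in-air after throw: [b3@7:R b2@8:L b1@11:R]
Beat 6 (L): throw ball4 h=4 -> lands@10:L; in-air after throw: [b3@7:R b2@8:L b4@10:L b1@11:R]
Beat 7 (R): throw ball3 h=5 -> lands@12:L; in-air after throw: [b2@8:L b4@10:L b1@11:R b3@12:L]
Beat 8 (L): throw ball2 h=1 -> lands@9:R; in-air after throw: [b2@9:R b4@10:L b1@11:R b3@12:L]
Ball 2: thrown@1 h=4 -> first land @5; rethrown@5 h=3 -> second land @8

Answer: 5 8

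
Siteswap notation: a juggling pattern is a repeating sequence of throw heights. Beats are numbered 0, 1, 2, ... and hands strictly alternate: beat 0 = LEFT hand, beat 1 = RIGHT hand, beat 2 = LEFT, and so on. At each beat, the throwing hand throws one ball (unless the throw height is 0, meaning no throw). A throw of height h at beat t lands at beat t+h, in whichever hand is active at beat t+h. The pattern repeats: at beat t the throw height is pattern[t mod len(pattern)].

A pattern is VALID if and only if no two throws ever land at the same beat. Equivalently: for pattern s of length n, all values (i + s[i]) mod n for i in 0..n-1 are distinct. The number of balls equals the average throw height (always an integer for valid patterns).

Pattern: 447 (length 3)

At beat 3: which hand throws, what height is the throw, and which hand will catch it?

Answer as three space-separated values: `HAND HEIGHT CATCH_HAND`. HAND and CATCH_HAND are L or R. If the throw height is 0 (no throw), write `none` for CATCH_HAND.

Answer: R 4 R

Derivation:
Beat 3: 3 mod 2 = 1, so hand = R
Throw height = pattern[3 mod 3] = pattern[0] = 4
Lands at beat 3+4=7, 7 mod 2 = 1, so catch hand = R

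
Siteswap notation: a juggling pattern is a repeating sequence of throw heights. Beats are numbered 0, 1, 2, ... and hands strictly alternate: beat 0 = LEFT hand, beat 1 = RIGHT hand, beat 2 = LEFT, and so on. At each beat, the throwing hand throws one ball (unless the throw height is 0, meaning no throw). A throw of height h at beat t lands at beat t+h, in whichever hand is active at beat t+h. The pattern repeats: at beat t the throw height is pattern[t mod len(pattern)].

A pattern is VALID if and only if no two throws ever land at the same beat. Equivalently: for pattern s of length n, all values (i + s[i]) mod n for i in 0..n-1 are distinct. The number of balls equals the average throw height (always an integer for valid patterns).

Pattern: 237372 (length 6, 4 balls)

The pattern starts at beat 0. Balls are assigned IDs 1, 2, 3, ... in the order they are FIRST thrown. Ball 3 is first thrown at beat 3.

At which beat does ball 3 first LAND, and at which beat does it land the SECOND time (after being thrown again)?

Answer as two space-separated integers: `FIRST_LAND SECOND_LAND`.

Beat 0 (L): throw ball1 h=2 -> lands@2:L; in-air after throw: [b1@2:L]
Beat 1 (R): throw ball2 h=3 -> lands@4:L; in-air after throw: [b1@2:L b2@4:L]
Beat 2 (L): throw ball1 h=7 -> lands@9:R; in-air after throw: [b2@4:L b1@9:R]
Beat 3 (R): throw ball3 h=3 -> lands@6:L; in-air after throw: [b2@4:L b3@6:L b1@9:R]
Beat 4 (L): throw ball2 h=7 -> lands@11:R; in-air after throw: [b3@6:L b1@9:R b2@11:R]
Beat 5 (R): throw ball4 h=2 -> lands@7:R; in-air after throw: [b3@6:L b4@7:R b1@9:R b2@11:R]
Beat 6 (L): throw ball3 h=2 -> lands@8:L; in-air after throw: [b4@7:R b3@8:L b1@9:R b2@11:R]
Beat 7 (R): throw ball4 h=3 -> lands@10:L; in-air after throw: [b3@8:L b1@9:R b4@10:L b2@11:R]
Beat 8 (L): throw ball3 h=7 -> lands@15:R; in-air after throw: [b1@9:R b4@10:L b2@11:R b3@15:R]
Ball 3: thrown@3 h=3 -> first land @6; rethrown@6 h=2 -> second land @8

Answer: 6 8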